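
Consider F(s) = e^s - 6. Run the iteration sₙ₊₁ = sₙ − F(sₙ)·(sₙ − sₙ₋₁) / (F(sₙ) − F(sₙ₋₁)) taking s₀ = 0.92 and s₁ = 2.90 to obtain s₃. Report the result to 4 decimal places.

F(0.92) = -3.490710, F(2.90) = 12.174145
s₂ = 2.900000 − 12.174145·(2.900000 − 0.920000) / (12.174145 − (-3.490710)) = 2.900000 − (24.104808)/(15.664855) = 1.361217
F(1.361217) = -2.099061
s₃ = 1.361217 − (-2.099061)·(1.361217 − 2.900000) / (-2.099061 − 12.174145) = 1.361217 − (3.229999)/(-14.273206) = 1.587515

1.5875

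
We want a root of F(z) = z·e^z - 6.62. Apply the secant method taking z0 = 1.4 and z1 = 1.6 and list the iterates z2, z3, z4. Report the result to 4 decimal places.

1.4839, 1.4903, 1.4908

F(1.4) = -0.942720, F(1.6) = 1.304852
z2 = 1.600000 − 1.304852·(1.600000 − 1.400000) / (1.304852 − (-0.942720)) = 1.600000 − (0.260970)/(2.247572) = 1.483888
F(1.483888) = -0.075968
z3 = 1.483888 − (-0.075968)·(1.483888 − 1.600000) / (-0.075968 − 1.304852) = 1.483888 − (0.008821)/(-1.380820) = 1.490276
F(1.490276) = -0.005678
z4 = 1.490276 − (-0.005678)·(1.490276 − 1.483888) / (-0.005678 − (-0.075968)) = 1.490276 − (-0.000036)/(0.070290) = 1.490792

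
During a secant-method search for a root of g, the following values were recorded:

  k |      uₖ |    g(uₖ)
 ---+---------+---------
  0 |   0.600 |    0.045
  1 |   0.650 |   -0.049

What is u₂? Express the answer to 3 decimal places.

u₂ = 0.650 − (-0.049)·(0.650 − 0.600) / (-0.049 − 0.045)
   = 0.650 − (-0.00245)/(-0.09400) = 0.62394

0.624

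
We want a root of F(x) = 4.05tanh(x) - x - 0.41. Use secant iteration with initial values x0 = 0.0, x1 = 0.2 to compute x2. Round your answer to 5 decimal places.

F(0.0) = -0.4100000, F(0.2) = 0.1893700
x2 = 0.2000000 − 0.1893700·(0.2000000 − 0.0000000) / (0.1893700 − (-0.4100000)) = 0.2000000 − (0.0378740)/(0.5993700) = 0.1368103

0.13681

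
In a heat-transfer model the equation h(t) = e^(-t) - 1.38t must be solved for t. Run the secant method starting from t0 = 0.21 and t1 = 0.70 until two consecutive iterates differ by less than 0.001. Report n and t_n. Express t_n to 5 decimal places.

h(0.21) = 0.5207842, h(0.70) = -0.4694147
t2 = 0.7000000 − (-0.4694147)·(0.4900000)/(-0.9901989) = 0.4677101;  |Δ| = 0.2322899
h(0.4677101) = -0.0190049
t3 = 0.4677101 − (-0.0190049)·(-0.2322899)/(0.4504098) = 0.4579087;  |Δ| = 0.0098014
h(0.4579087) = 0.0006912
t4 = 0.4579087 − 0.0006912·(-0.0098014)/(0.0196960) = 0.4582527;  |Δ| = 0.0003439
|t4 − t3| = 0.0003439 < 0.001

n = 4, t_n = 0.45825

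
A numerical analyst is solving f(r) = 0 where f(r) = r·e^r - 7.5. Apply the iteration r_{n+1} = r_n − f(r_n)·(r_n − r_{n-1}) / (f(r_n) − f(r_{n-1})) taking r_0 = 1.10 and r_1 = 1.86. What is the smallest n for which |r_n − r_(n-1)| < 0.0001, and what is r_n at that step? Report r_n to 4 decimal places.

f(1.10) = -4.195417, f(1.86) = 4.448150
r_2 = 1.860000 − 4.448150·(0.760000)/(8.643568) = 1.468889;  |Δ| = 0.391111
f(1.468889) = -1.118550
r_3 = 1.468889 − (-1.118550)·(-0.391111)/(-5.566700) = 1.547477;  |Δ| = 0.078588
f(1.547477) = -0.227477
r_4 = 1.547477 − (-0.227477)·(0.078588)/(0.891073) = 1.567540;  |Δ| = 0.020062
f(1.567540) = 0.016096
r_5 = 1.567540 − 0.016096·(0.020062)/(0.243573) = 1.566214;  |Δ| = 0.001326
f(1.566214) = -0.000211
r_6 = 1.566214 − (-0.000211)·(-0.001326)/(-0.016307) = 1.566231;  |Δ| = 0.000017
|r_6 − r_5| = 0.000017 < 0.0001

n = 6, r_n = 1.5662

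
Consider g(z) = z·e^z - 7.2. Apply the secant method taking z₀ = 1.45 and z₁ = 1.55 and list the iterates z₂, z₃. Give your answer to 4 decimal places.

1.5408, 1.5414

g(1.45) = -1.018484, g(1.55) = 0.102779
z₂ = 1.550000 − 0.102779·(1.550000 − 1.450000) / (0.102779 − (-1.018484)) = 1.550000 − (0.010278)/(1.121263) = 1.540834
g(1.540834) = -0.006648
z₃ = 1.540834 − (-0.006648)·(1.540834 − 1.550000) / (-0.006648 − 0.102779) = 1.540834 − (0.000061)/(-0.109427) = 1.541391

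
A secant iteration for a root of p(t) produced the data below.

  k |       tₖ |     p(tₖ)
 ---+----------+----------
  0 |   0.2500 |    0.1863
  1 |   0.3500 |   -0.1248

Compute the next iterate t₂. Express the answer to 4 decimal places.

t₂ = 0.3500 − (-0.1248)·(0.3500 − 0.2500) / (-0.1248 − 0.1863)
   = 0.3500 − (-0.012480)/(-0.311100) = 0.309884

0.3099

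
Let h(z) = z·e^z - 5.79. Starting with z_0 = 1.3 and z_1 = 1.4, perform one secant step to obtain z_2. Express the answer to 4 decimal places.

1.4124

h(1.3) = -1.019914, h(1.4) = -0.112720
z_2 = 1.400000 − (-0.112720)·(1.400000 − 1.300000) / (-0.112720 − (-1.019914)) = 1.400000 − (-0.011272)/(0.907194) = 1.412425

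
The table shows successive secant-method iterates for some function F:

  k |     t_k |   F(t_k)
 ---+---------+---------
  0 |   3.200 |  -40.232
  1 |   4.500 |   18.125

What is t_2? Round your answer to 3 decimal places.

t_2 = 4.500 − 18.125·(4.500 − 3.200) / (18.125 − (-40.232))
   = 4.500 − (23.56250)/(58.35700) = 4.09624

4.096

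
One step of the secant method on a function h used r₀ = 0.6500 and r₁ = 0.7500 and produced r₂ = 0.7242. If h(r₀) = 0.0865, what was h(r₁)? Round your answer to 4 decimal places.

The secant line through (0.6500, 0.0865) and (0.7500, h(r₁)) crosses zero at r₂ = 0.7242.
So (0.6500, 0.0865), (0.7500, h(r₁)), (0.7242, 0) are collinear:
h(r₁) = 0.0865 · (0.7500 − 0.7242) / (0.6500 − 0.7242) = 0.0865 · (0.025800)/(-0.074200) = -0.030077

-0.0301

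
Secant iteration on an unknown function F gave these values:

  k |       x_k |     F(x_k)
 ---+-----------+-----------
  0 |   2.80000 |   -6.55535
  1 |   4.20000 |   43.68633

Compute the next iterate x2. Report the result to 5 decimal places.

x2 = 4.20000 − 43.68633·(4.20000 − 2.80000) / (43.68633 − (-6.55535))
   = 4.20000 − (61.1608620)/(50.2416800) = 2.9826669

2.98267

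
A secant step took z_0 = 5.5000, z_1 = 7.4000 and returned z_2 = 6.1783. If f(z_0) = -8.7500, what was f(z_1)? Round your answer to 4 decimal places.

The secant line through (5.5000, -8.7500) and (7.4000, f(z_1)) crosses zero at z_2 = 6.1783.
So (5.5000, -8.7500), (7.4000, f(z_1)), (6.1783, 0) are collinear:
f(z_1) = -8.7500 · (7.4000 − 6.1783) / (5.5000 − 6.1783) = -8.7500 · (1.221700)/(-0.678300) = 15.759804

15.7598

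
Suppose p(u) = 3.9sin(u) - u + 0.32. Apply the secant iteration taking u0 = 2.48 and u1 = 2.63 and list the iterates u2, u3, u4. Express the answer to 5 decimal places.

p(2.48) = 0.2360596, p(2.63) = -0.4006902
u2 = 2.6300000 − (-0.4006902)·(2.6300000 − 2.4800000) / (-0.4006902 − 0.2360596) = 2.6300000 − (-0.0601035)/(-0.6367498) = 2.5356089
p(2.5356089) = 0.0057179
u3 = 2.5356089 − 0.0057179·(2.5356089 − 2.6300000) / (0.0057179 − (-0.4006902)) = 2.5356089 − (-0.0005397)/(0.4064081) = 2.5369369
p(2.5369369) = 0.0001308
u4 = 2.5369369 − 0.0001308·(2.5369369 − 2.5356089) / (0.0001308 − 0.0057179) = 2.5369369 − (0.0000002)/(-0.0055870) = 2.5369680

2.53561, 2.53694, 2.53697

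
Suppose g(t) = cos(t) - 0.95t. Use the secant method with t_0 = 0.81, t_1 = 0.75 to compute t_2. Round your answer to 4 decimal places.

g(0.81) = -0.080002, g(0.75) = 0.019189
t_2 = 0.750000 − 0.019189·(0.750000 − 0.810000) / (0.019189 − (-0.080002)) = 0.750000 − (-0.001151)/(0.099190) = 0.761607

0.7616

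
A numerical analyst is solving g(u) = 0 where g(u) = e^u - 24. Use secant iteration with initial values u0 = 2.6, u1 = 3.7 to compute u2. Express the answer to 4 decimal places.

3.0295

g(2.6) = -10.536262, g(3.7) = 16.447304
u2 = 3.700000 − 16.447304·(3.700000 − 2.600000) / (16.447304 − (-10.536262)) = 3.700000 − (18.092035)/(26.983566) = 3.029517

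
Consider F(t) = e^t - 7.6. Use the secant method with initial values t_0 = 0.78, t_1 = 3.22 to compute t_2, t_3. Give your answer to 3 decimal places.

1.359, 1.685

F(0.78) = -5.41853, F(3.22) = 17.42812
t_2 = 3.22000 − 17.42812·(3.22000 − 0.78000) / (17.42812 − (-5.41853)) = 3.22000 − (42.52461)/(22.84665) = 1.35869
F(1.35869) = -3.70889
t_3 = 1.35869 − (-3.70889)·(1.35869 − 3.22000) / (-3.70889 − 17.42812) = 1.35869 − (6.90339)/(-21.13701) = 1.68530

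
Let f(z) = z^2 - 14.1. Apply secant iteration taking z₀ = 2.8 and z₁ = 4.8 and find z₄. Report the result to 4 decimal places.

3.7553

f(2.8) = -6.260000, f(4.8) = 8.940000
z₂ = 4.800000 − 8.940000·(4.800000 − 2.800000) / (8.940000 − (-6.260000)) = 4.800000 − (17.880000)/(15.200000) = 3.623684
f(3.623684) = -0.968913
z₃ = 3.623684 − (-0.968913)·(3.623684 − 4.800000) / (-0.968913 − 8.940000) = 3.623684 − (1.139747)/(-9.908913) = 3.738707
f(3.738707) = -0.122073
z₄ = 3.738707 − (-0.122073)·(3.738707 − 3.623684) / (-0.122073 − (-0.968913)) = 3.738707 − (-0.014041)/(0.846840) = 3.755287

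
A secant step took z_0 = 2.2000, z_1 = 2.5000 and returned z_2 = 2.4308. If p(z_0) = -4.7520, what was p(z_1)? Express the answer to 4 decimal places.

1.4248

The secant line through (2.2000, -4.7520) and (2.5000, p(z_1)) crosses zero at z_2 = 2.4308.
So (2.2000, -4.7520), (2.5000, p(z_1)), (2.4308, 0) are collinear:
p(z_1) = -4.7520 · (2.5000 − 2.4308) / (2.2000 − 2.4308) = -4.7520 · (0.069200)/(-0.230800) = 1.424776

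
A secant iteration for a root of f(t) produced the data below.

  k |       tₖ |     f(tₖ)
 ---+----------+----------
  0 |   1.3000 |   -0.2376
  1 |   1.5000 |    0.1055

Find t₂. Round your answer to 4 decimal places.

t₂ = 1.5000 − 0.1055·(1.5000 − 1.3000) / (0.1055 − (-0.2376))
   = 1.5000 − (0.021100)/(0.343100) = 1.438502

1.4385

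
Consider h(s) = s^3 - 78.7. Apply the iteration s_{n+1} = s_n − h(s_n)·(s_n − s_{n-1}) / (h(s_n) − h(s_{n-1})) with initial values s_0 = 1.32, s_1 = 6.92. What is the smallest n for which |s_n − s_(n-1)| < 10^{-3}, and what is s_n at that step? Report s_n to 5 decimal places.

n = 8, s_n = 4.28540

h(1.32) = -76.4000320, h(6.92) = 252.6738880
s_2 = 6.9200000 − 252.6738880·(5.6000000)/(329.0739200) = 2.6201340;  |Δ| = 4.2998660
h(2.6201340) = -60.7125132
s_3 = 2.6201340 − (-60.7125132)·(-4.2998660)/(-313.3864012) = 3.4531493;  |Δ| = 0.8330153
h(3.4531493) = -37.5238193
s_4 = 3.4531493 − (-37.5238193)·(0.8330153)/(23.1886938) = 4.8011302;  |Δ| = 1.3479809
h(4.8011302) = 31.9701366
s_5 = 4.8011302 − 31.9701366·(1.3479809)/(69.4939559) = 4.1810024;  |Δ| = 0.6201278
h(4.1810024) = -5.6128130
s_6 = 4.1810024 − (-5.6128130)·(-0.6201278)/(-37.5829495) = 4.2736152;  |Δ| = 0.0926128
h(4.2736152) = -0.6476047
s_7 = 4.2736152 − (-0.6476047)·(0.0926128)/(4.9652083) = 4.2856945;  |Δ| = 0.0120793
h(4.2856945) = 0.0161116
s_8 = 4.2856945 − 0.0161116·(0.0120793)/(0.6637162) = 4.2854013;  |Δ| = 0.0002932
|s_8 − s_7| = 0.0002932 < 10^{-3}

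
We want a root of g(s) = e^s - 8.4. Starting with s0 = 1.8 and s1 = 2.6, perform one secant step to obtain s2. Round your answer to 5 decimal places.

g(1.8) = -2.3503525, g(2.6) = 5.0637380
s2 = 2.6000000 − 5.0637380·(2.6000000 − 1.8000000) / (5.0637380 − (-2.3503525)) = 2.6000000 − (4.0509904)/(7.4140906) = 2.0536093

2.05361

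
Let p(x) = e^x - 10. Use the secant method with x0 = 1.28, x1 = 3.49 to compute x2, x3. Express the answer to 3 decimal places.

p(1.28) = -6.40336, p(3.49) = 22.78595
x2 = 3.49000 − 22.78595·(3.49000 − 1.28000) / (22.78595 − (-6.40336)) = 3.49000 − (50.35694)/(29.18931) = 1.76482
p(1.76482) = -4.15951
x3 = 1.76482 − (-4.15951)·(1.76482 − 3.49000) / (-4.15951 − 22.78595) = 1.76482 − (7.17592)/(-26.94545) = 2.03113

1.765, 2.031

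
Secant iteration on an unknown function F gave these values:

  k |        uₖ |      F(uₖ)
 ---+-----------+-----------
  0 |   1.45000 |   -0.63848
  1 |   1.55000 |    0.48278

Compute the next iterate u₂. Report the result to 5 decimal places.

u₂ = 1.55000 − 0.48278·(1.55000 − 1.45000) / (0.48278 − (-0.63848))
   = 1.55000 − (0.0482780)/(1.1212600) = 1.5069431

1.50694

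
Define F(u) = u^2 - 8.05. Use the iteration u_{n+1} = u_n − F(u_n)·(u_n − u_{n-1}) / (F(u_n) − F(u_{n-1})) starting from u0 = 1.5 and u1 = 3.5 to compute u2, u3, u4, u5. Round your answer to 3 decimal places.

F(1.5) = -5.80000, F(3.5) = 4.20000
u2 = 3.50000 − 4.20000·(3.50000 − 1.50000) / (4.20000 − (-5.80000)) = 3.50000 − (8.40000)/(10.00000) = 2.66000
F(2.66000) = -0.97440
u3 = 2.66000 − (-0.97440)·(2.66000 − 3.50000) / (-0.97440 − 4.20000) = 2.66000 − (0.81850)/(-5.17440) = 2.81818
F(2.81818) = -0.10785
u4 = 2.81818 − (-0.10785)·(2.81818 − 2.66000) / (-0.10785 − (-0.97440)) = 2.81818 − (-0.01706)/(0.86655) = 2.83787
F(2.83787) = 0.00350
u5 = 2.83787 − 0.00350·(2.83787 − 2.81818) / (0.00350 − (-0.10785)) = 2.83787 − (0.00007)/(0.11135) = 2.83725

2.660, 2.818, 2.838, 2.837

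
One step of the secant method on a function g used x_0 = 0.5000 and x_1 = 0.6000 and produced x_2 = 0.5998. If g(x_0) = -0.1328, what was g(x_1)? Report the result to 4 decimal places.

The secant line through (0.5000, -0.1328) and (0.6000, g(x_1)) crosses zero at x_2 = 0.5998.
So (0.5000, -0.1328), (0.6000, g(x_1)), (0.5998, 0) are collinear:
g(x_1) = -0.1328 · (0.6000 − 0.5998) / (0.5000 − 0.5998) = -0.1328 · (0.000200)/(-0.099800) = 0.000266

0.0003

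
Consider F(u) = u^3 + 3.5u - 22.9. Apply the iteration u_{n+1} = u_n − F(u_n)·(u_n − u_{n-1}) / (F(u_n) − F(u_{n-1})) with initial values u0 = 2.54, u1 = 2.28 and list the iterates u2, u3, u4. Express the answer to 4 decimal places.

F(2.54) = 2.377064, F(2.28) = -3.067648
u2 = 2.280000 − (-3.067648)·(2.280000 − 2.540000) / (-3.067648 − 2.377064) = 2.280000 − (0.797588)/(-5.444712) = 2.426489
F(2.426489) = -0.120496
u3 = 2.426489 − (-0.120496)·(2.426489 − 2.280000) / (-0.120496 − (-3.067648)) = 2.426489 − (-0.017651)/(2.947152) = 2.432478
F(2.432478) = 0.006520
u4 = 2.432478 − 0.006520·(2.432478 − 2.426489) / (0.006520 − (-0.120496)) = 2.432478 − (0.000039)/(0.127015) = 2.432170

2.4265, 2.4325, 2.4322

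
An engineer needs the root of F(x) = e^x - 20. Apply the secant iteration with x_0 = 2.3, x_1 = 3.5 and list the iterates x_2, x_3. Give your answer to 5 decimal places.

2.81989, 2.95412

F(2.3) = -10.0258175, F(3.5) = 13.1154520
x_2 = 3.5000000 − 13.1154520·(3.5000000 − 2.3000000) / (13.1154520 − (-10.0258175)) = 3.5000000 − (15.7385424)/(23.1412695) = 2.8198929
F(2.8198929) = -3.2249465
x_3 = 2.8198929 − (-3.2249465)·(2.8198929 − 3.5000000) / (-3.2249465 − 13.1154520) = 2.8198929 − (2.1933091)/(-16.3403985) = 2.9541190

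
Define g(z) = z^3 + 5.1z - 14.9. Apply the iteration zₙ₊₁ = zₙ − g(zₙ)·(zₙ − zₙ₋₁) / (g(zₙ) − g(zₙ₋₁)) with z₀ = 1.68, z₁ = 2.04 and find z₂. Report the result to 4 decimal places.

1.7825

g(1.68) = -1.590368, g(2.04) = 3.993664
z₂ = 2.040000 − 3.993664·(2.040000 − 1.680000) / (3.993664 − (-1.590368)) = 2.040000 − (1.437719)/(5.584032) = 1.782530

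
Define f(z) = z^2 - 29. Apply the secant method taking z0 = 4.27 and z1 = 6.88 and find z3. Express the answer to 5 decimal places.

5.36672

f(4.27) = -10.7671000, f(6.88) = 18.3344000
z2 = 6.8800000 − 18.3344000·(6.8800000 − 4.2700000) / (18.3344000 − (-10.7671000)) = 6.8800000 − (47.8527840)/(29.1015000) = 5.2356592
f(5.2356592) = -1.5878728
z3 = 5.2356592 − (-1.5878728)·(5.2356592 − 6.8800000) / (-1.5878728 − 18.3344000) = 5.2356592 − (2.6110041)/(-19.9222728) = 5.3667187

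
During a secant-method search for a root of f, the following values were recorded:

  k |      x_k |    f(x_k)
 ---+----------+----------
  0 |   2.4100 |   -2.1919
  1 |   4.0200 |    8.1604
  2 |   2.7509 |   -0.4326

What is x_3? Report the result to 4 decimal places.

2.8148

x_3 = 2.7509 − (-0.4326)·(2.7509 − 4.0200) / (-0.4326 − 8.1604)
   = 2.7509 − (0.549013)/(-8.593000) = 2.814791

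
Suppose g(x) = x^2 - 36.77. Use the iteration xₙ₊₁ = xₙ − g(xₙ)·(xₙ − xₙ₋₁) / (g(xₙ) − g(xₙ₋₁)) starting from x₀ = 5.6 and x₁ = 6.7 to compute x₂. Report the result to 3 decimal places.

6.040

g(5.6) = -5.41000, g(6.7) = 8.12000
x₂ = 6.70000 − 8.12000·(6.70000 − 5.60000) / (8.12000 − (-5.41000)) = 6.70000 − (8.93200)/(13.53000) = 6.03984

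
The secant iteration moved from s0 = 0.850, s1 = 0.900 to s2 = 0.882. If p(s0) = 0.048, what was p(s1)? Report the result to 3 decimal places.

The secant line through (0.850, 0.048) and (0.900, p(s1)) crosses zero at s2 = 0.882.
So (0.850, 0.048), (0.900, p(s1)), (0.882, 0) are collinear:
p(s1) = 0.048 · (0.900 − 0.882) / (0.850 − 0.882) = 0.048 · (0.01800)/(-0.03200) = -0.02700

-0.027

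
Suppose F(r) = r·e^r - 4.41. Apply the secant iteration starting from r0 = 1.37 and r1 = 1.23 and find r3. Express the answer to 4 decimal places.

1.2560

F(1.37) = 0.981430, F(1.23) = -0.201888
r2 = 1.230000 − (-0.201888)·(1.230000 − 1.370000) / (-0.201888 − 0.981430) = 1.230000 − (0.028264)/(-1.183318) = 1.253886
F(1.253886) = -0.016471
r3 = 1.253886 − (-0.016471)·(1.253886 − 1.230000) / (-0.016471 − (-0.201888)) = 1.253886 − (-0.000393)/(0.185417) = 1.256007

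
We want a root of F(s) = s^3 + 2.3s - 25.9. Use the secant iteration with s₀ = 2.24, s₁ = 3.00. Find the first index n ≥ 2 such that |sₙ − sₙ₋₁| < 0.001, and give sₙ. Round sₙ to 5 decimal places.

n = 5, sₙ = 2.70029

F(2.24) = -9.5085760, F(3.00) = 8.0000000
s₂ = 3.0000000 − 8.0000000·(0.7600000)/(17.5085760) = 2.6527416;  |Δ| = 0.3472584
F(2.6527416) = -1.1312508
s₃ = 2.6527416 − (-1.1312508)·(-0.3472584)/(-9.1312508) = 2.6957627;  |Δ| = 0.0430211
F(2.6957627) = -0.1092704
s₄ = 2.6957627 − (-0.1092704)·(0.0430211)/(1.0219804) = 2.7003625;  |Δ| = 0.0045998
F(2.7003625) = 0.0017631
s₅ = 2.7003625 − 0.0017631·(0.0045998)/(0.1110335) = 2.7002895;  |Δ| = 0.0000730
|s₅ − s₄| = 0.0000730 < 0.001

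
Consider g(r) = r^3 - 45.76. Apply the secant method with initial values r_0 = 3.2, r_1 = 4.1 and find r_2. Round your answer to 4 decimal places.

g(3.2) = -12.992000, g(4.1) = 23.161000
r_2 = 4.100000 − 23.161000·(4.100000 − 3.200000) / (23.161000 − (-12.992000)) = 4.100000 − (20.844900)/(36.153000) = 3.523425

3.5234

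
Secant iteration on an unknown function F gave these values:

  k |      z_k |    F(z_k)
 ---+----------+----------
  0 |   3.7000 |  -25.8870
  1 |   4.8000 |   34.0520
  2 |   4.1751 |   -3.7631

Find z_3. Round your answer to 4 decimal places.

4.2373

z_3 = 4.1751 − (-3.7631)·(4.1751 − 4.8000) / (-3.7631 − 34.0520)
   = 4.1751 − (2.351561)/(-37.815100) = 4.237286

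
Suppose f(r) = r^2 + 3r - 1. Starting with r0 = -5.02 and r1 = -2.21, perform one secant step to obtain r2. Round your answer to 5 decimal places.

f(-5.02) = 9.1404000, f(-2.21) = -2.7459000
r2 = -2.2100000 − (-2.7459000)·(-2.2100000 − (-5.0200000)) / (-2.7459000 − 9.1404000) = -2.2100000 − (-7.7159790)/(-11.8863000) = -2.8591489

-2.85915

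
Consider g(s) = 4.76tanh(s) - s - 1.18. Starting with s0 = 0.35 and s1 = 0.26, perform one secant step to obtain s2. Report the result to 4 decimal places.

g(0.35) = 0.071148, g(0.26) = -0.229553
s2 = 0.260000 − (-0.229553)·(0.260000 − 0.350000) / (-0.229553 − 0.071148) = 0.260000 − (0.020660)/(-0.300701) = 0.328705

0.3287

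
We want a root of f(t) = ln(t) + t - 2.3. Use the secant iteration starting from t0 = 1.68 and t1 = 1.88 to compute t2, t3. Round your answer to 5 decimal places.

f(1.68) = -0.1012062, f(1.88) = 0.2112718
t2 = 1.8800000 − 0.2112718·(1.8800000 − 1.6800000) / (0.2112718 − (-0.1012062)) = 1.8800000 − (0.0422544)/(0.3124780) = 1.7447765
f(1.7447765) = 0.0014030
t3 = 1.7447765 − 0.0014030·(1.7447765 − 1.8800000) / (0.0014030 − 0.2112718) = 1.7447765 − (-0.0001897)/(-0.2098688) = 1.7438725

1.74478, 1.74387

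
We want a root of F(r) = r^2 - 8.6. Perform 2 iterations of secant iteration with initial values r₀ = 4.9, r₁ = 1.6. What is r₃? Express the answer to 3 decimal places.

3.063

F(4.9) = 15.41000, F(1.6) = -6.04000
r₂ = 1.60000 − (-6.04000)·(1.60000 − 4.90000) / (-6.04000 − 15.41000) = 1.60000 − (19.93200)/(-21.45000) = 2.52923
F(2.52923) = -2.20299
r₃ = 2.52923 − (-2.20299)·(2.52923 − 1.60000) / (-2.20299 − (-6.04000)) = 2.52923 − (-2.04709)/(3.83701) = 3.06274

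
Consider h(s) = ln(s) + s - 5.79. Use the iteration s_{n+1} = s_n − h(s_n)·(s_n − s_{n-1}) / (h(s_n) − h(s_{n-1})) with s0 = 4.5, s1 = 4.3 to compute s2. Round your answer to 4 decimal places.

4.3256

h(4.5) = 0.214077, h(4.3) = -0.031385
s2 = 4.300000 − (-0.031385)·(4.300000 − 4.500000) / (-0.031385 − 0.214077) = 4.300000 − (0.006277)/(-0.245462) = 4.325572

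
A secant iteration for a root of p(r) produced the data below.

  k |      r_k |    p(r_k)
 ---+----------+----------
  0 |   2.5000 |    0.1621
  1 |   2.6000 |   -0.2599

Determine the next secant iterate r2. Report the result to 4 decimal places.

r2 = 2.6000 − (-0.2599)·(2.6000 − 2.5000) / (-0.2599 − 0.1621)
   = 2.6000 − (-0.025990)/(-0.422000) = 2.538412

2.5384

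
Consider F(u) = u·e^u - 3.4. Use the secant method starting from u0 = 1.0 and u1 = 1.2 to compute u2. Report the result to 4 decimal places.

1.1077

F(1.0) = -0.681718, F(1.2) = 0.584140
u2 = 1.200000 − 0.584140·(1.200000 − 1.000000) / (0.584140 − (-0.681718)) = 1.200000 − (0.116828)/(1.265858) = 1.107708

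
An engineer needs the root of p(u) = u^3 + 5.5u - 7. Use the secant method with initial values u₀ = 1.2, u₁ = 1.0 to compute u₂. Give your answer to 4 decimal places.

p(1.2) = 1.328000, p(1.0) = -0.500000
u₂ = 1.000000 − (-0.500000)·(1.000000 − 1.200000) / (-0.500000 − 1.328000) = 1.000000 − (0.100000)/(-1.828000) = 1.054705

1.0547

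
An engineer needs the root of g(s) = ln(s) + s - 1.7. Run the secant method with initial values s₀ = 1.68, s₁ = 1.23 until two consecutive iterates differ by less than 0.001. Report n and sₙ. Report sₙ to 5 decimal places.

g(1.68) = 0.4987938, g(1.23) = -0.2629858
s₂ = 1.2300000 − (-0.2629858)·(-0.4500000)/(-0.7617796) = 1.3853515;  |Δ| = 0.1553515
g(1.3853515) = 0.0113054
s₃ = 1.3853515 − 0.0113054·(0.1553515)/(0.2742913) = 1.3789484;  |Δ| = 0.0064031
g(1.3789484) = 0.0002696
s₄ = 1.3789484 − 0.0002696·(-0.0064031)/(-0.0110358) = 1.3787920;  |Δ| = 0.0001564
|s₄ − s₃| = 0.0001564 < 0.001

n = 4, sₙ = 1.37879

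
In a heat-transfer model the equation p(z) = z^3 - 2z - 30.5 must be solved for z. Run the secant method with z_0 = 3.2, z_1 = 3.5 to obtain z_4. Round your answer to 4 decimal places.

p(3.2) = -4.132000, p(3.5) = 5.375000
z_2 = 3.500000 − 5.375000·(3.500000 − 3.200000) / (5.375000 − (-4.132000)) = 3.500000 − (1.612500)/(9.507000) = 3.330388
p(3.330388) = -0.221826
z_3 = 3.330388 − (-0.221826)·(3.330388 − 3.500000) / (-0.221826 − 5.375000) = 3.330388 − (0.037624)/(-5.596826) = 3.337111
p(3.337111) = -0.011134
z_4 = 3.337111 − (-0.011134)·(3.337111 − 3.330388) / (-0.011134 − (-0.221826)) = 3.337111 − (-0.000075)/(0.210692) = 3.337466

3.3375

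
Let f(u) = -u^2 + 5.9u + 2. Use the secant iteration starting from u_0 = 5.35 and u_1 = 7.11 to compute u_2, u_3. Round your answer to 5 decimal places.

6.10343, 6.20713

f(5.35) = 4.9425000, f(7.11) = -6.6031000
u_2 = 7.1100000 − (-6.6031000)·(7.1100000 − 5.3500000) / (-6.6031000 − 4.9425000) = 7.1100000 − (-11.6214560)/(-11.5456000) = 6.1034299
f(6.1034299) = 0.7583800
u_3 = 6.1034299 − 0.7583800·(6.1034299 − 7.1100000) / (0.7583800 − (-6.6031000)) = 6.1034299 − (-0.7633627)/(7.3614800) = 6.2071268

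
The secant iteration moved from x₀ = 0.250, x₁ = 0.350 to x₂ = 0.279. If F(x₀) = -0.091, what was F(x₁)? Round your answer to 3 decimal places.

The secant line through (0.250, -0.091) and (0.350, F(x₁)) crosses zero at x₂ = 0.279.
So (0.250, -0.091), (0.350, F(x₁)), (0.279, 0) are collinear:
F(x₁) = -0.091 · (0.350 − 0.279) / (0.250 − 0.279) = -0.091 · (0.07100)/(-0.02900) = 0.22279

0.223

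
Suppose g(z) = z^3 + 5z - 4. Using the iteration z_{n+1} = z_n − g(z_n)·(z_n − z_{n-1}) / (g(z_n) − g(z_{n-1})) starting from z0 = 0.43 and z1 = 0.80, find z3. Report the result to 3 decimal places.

g(0.43) = -1.77049, g(0.80) = 0.51200
z2 = 0.80000 − 0.51200·(0.80000 − 0.43000) / (0.51200 − (-1.77049)) = 0.80000 − (0.18944)/(2.28249) = 0.71700
g(0.71700) = -0.04638
z3 = 0.71700 − (-0.04638)·(0.71700 − 0.80000) / (-0.04638 − 0.51200) = 0.71700 − (0.00385)/(-0.55838) = 0.72390

0.724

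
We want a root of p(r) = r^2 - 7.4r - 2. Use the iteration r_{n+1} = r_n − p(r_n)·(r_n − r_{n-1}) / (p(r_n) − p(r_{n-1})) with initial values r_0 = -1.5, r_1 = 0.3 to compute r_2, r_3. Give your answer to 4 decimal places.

-0.1802, -0.2673

p(-1.5) = 11.350000, p(0.3) = -4.130000
r_2 = 0.300000 − (-4.130000)·(0.300000 − (-1.500000)) / (-4.130000 − 11.350000) = 0.300000 − (-7.434000)/(-15.480000) = -0.180233
p(-0.180233) = -0.633795
r_3 = -0.180233 − (-0.633795)·(-0.180233 − 0.300000) / (-0.633795 − (-4.130000)) = -0.180233 − (0.304369)/(3.496205) = -0.267290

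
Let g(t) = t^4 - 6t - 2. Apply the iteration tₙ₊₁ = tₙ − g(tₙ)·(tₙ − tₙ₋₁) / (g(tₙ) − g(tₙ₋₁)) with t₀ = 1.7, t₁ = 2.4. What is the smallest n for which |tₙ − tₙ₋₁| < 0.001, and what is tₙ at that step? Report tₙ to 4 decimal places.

n = 6, tₙ = 1.9169

g(1.7) = -3.847900, g(2.4) = 16.777600
t₂ = 2.400000 − 16.777600·(0.700000)/(20.625500) = 1.830592;  |Δ| = 0.569408
g(1.830592) = -1.753897
t₃ = 1.830592 − (-1.753897)·(-0.569408)/(-18.531497) = 1.884483;  |Δ| = 0.053891
g(1.884483) = -0.695329
t₄ = 1.884483 − (-0.695329)·(0.053891)/(1.058569) = 1.919882;  |Δ| = 0.035399
g(1.919882) = 0.066915
t₅ = 1.919882 − 0.066915·(0.035399)/(0.762244) = 1.916775;  |Δ| = 0.003108
g(1.916775) = -0.002190
t₆ = 1.916775 − (-0.002190)·(-0.003108)/(-0.069104) = 1.916873;  |Δ| = 0.000098
|t₆ − t₅| = 0.000098 < 0.001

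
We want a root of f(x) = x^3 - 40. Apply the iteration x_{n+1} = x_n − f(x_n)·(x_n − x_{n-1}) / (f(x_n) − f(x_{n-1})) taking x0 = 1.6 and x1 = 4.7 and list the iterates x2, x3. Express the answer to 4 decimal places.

2.7161, 3.1888

f(1.6) = -35.904000, f(4.7) = 63.823000
x2 = 4.700000 − 63.823000·(4.700000 − 1.600000) / (63.823000 − (-35.904000)) = 4.700000 − (197.851300)/(99.727000) = 2.716071
f(2.716071) = -19.963434
x3 = 2.716071 − (-19.963434)·(2.716071 − 4.700000) / (-19.963434 − 63.823000) = 2.716071 − (39.606038)/(-83.786434) = 3.188773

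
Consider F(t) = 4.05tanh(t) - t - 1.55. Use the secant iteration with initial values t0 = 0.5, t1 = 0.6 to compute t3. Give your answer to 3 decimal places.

0.587

F(0.5) = -0.17843, F(0.6) = 0.02505
t2 = 0.60000 − 0.02505·(0.60000 − 0.50000) / (0.02505 − (-0.17843)) = 0.60000 − (0.00251)/(0.20348) = 0.58769
F(0.58769) = 0.00165
t3 = 0.58769 − 0.00165·(0.58769 − 0.60000) / (0.00165 − 0.02505) = 0.58769 − (-0.00002)/(-0.02340) = 0.58682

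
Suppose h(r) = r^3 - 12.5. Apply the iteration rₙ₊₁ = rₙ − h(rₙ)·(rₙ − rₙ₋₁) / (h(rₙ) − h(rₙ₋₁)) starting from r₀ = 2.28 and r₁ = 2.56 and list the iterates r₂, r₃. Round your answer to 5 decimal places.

h(2.28) = -0.6476480, h(2.56) = 4.2772160
r₂ = 2.5600000 − 4.2772160·(2.5600000 − 2.2800000) / (4.2772160 − (-0.6476480)) = 2.5600000 − (1.1976205)/(4.9248640) = 2.3168216
h(2.3168216) = -0.0640838
r₃ = 2.3168216 − (-0.0640838)·(2.3168216 − 2.5600000) / (-0.0640838 − 4.2772160) = 2.3168216 − (0.0155838)/(-4.3412998) = 2.3204113

2.31682, 2.32041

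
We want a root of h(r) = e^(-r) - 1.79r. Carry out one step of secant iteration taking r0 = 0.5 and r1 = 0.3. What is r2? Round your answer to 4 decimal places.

h(0.5) = -0.288469, h(0.3) = 0.203818
r2 = 0.300000 − 0.203818·(0.300000 − 0.500000) / (0.203818 − (-0.288469)) = 0.300000 − (-0.040764)/(0.492288) = 0.382805

0.3828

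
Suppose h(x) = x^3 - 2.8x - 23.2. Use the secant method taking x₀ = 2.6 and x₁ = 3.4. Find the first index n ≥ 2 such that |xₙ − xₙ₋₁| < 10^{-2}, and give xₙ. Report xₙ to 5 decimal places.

h(2.6) = -12.9040000, h(3.4) = 6.5840000
x₂ = 3.4000000 − 6.5840000·(0.8000000)/(19.4880000) = 3.1297209;  |Δ| = 0.2702791
h(3.1297209) = -1.3071250
x₃ = 3.1297209 − (-1.3071250)·(-0.2702791)/(-7.8911250) = 3.1744912;  |Δ| = 0.0447704
h(3.1744912) = -0.0979748
x₄ = 3.1744912 − (-0.0979748)·(0.0447704)/(1.2091501) = 3.1781189;  |Δ| = 0.0036276
|x₄ − x₃| = 0.0036276 < 10^{-2}

n = 4, xₙ = 3.17812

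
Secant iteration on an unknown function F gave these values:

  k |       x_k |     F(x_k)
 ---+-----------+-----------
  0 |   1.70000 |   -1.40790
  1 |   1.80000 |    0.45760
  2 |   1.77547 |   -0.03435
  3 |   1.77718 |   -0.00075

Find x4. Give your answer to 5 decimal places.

x4 = 1.77718 − (-0.00075)·(1.77718 − 1.77547) / (-0.00075 − (-0.03435))
   = 1.77718 − (-0.0000013)/(0.0336000) = 1.7772182

1.77722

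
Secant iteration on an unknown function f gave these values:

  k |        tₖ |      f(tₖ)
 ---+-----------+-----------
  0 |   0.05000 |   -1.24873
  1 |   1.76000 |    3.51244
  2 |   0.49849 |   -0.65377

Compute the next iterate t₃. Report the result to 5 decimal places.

0.69645

t₃ = 0.49849 − (-0.65377)·(0.49849 − 1.76000) / (-0.65377 − 3.51244)
   = 0.49849 − (0.8247374)/(-4.1662100) = 0.6964487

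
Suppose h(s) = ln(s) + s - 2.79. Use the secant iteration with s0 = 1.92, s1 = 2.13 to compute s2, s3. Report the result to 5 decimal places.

2.06567, 2.06491

h(1.92) = -0.2176748, h(2.13) = 0.0961220
s2 = 2.1300000 − 0.0961220·(2.1300000 − 1.9200000) / (0.0961220 − (-0.2176748)) = 2.1300000 − (0.0201856)/(0.3137968) = 2.0656730
h(2.0656730) = 0.0011290
s3 = 2.0656730 − 0.0011290·(2.0656730 − 2.1300000) / (0.0011290 − 0.0961220) = 2.0656730 − (-0.0000726)/(-0.0949929) = 2.0649084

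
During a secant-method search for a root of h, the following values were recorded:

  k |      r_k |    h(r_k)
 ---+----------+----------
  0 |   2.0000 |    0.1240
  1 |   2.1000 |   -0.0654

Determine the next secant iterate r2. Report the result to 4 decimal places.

r2 = 2.1000 − (-0.0654)·(2.1000 − 2.0000) / (-0.0654 − 0.1240)
   = 2.1000 − (-0.006540)/(-0.189400) = 2.065470

2.0655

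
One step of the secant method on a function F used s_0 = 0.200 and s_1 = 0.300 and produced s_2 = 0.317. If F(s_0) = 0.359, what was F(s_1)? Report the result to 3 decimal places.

The secant line through (0.200, 0.359) and (0.300, F(s_1)) crosses zero at s_2 = 0.317.
So (0.200, 0.359), (0.300, F(s_1)), (0.317, 0) are collinear:
F(s_1) = 0.359 · (0.300 − 0.317) / (0.200 − 0.317) = 0.359 · (-0.01700)/(-0.11700) = 0.05216

0.052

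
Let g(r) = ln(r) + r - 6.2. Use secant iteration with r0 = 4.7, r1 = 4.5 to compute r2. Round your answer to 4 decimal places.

4.6609

g(4.7) = 0.047563, g(4.5) = -0.195923
r2 = 4.500000 − (-0.195923)·(4.500000 − 4.700000) / (-0.195923 − 0.047563) = 4.500000 − (0.039185)/(-0.243485) = 4.660932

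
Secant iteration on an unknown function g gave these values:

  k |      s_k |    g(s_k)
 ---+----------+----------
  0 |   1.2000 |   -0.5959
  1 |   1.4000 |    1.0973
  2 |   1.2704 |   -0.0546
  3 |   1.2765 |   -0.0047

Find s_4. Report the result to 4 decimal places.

s_4 = 1.2765 − (-0.0047)·(1.2765 − 1.2704) / (-0.0047 − (-0.0546))
   = 1.2765 − (-0.000029)/(0.049900) = 1.277075

1.2771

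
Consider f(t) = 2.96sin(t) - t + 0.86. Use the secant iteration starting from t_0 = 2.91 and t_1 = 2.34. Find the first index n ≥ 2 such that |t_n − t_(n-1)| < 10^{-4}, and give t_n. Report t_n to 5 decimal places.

f(2.91) = -1.3705973, f(2.34) = 0.6466558
t_2 = 2.3400000 − 0.6466558·(-0.5700000)/(2.0172531) = 2.5227207;  |Δ| = 0.1827207
f(2.5227207) = 0.0544249
t_3 = 2.5227207 − 0.0544249·(0.1827207)/(-0.5922309) = 2.5395123;  |Δ| = 0.0167917
f(2.5395123) = -0.0030920
t_4 = 2.5395123 − (-0.0030920)·(0.0167917)/(-0.0575169) = 2.5386096;  |Δ| = 0.0009027
f(2.5386096) = 0.0000121
t_5 = 2.5386096 − 0.0000121·(-0.0009027)/(0.0031041) = 2.5386132;  |Δ| = 0.0000035
|t_5 − t_4| = 0.0000035 < 10^{-4}

n = 5, t_n = 2.53861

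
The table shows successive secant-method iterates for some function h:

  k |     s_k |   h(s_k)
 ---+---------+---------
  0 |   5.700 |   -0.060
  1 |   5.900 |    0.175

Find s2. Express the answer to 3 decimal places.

s2 = 5.900 − 0.175·(5.900 − 5.700) / (0.175 − (-0.060))
   = 5.900 − (0.03500)/(0.23500) = 5.75106

5.751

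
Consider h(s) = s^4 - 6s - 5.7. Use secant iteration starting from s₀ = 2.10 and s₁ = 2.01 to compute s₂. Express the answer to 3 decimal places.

h(2.10) = 1.14810, h(2.01) = -1.43759
s₂ = 2.01000 − (-1.43759)·(2.01000 − 2.10000) / (-1.43759 − 1.14810) = 2.01000 − (0.12938)/(-2.58569) = 2.06004

2.060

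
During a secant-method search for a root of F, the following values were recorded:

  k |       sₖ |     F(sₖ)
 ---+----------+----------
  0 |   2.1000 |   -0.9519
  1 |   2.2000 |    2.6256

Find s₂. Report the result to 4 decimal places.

2.1266

s₂ = 2.2000 − 2.6256·(2.2000 − 2.1000) / (2.6256 − (-0.9519))
   = 2.2000 − (0.262560)/(3.577500) = 2.126608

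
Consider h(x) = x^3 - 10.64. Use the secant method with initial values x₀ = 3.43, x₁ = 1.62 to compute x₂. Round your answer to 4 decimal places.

h(3.43) = 29.713607, h(1.62) = -6.388472
x₂ = 1.620000 − (-6.388472)·(1.620000 − 3.430000) / (-6.388472 − 29.713607) = 1.620000 − (11.563134)/(-36.102079) = 1.940290

1.9403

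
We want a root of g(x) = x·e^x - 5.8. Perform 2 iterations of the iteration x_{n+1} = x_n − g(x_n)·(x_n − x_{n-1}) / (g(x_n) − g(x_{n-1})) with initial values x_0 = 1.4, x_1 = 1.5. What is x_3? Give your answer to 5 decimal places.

1.41245

g(1.4) = -0.1227200, g(1.5) = 0.9225336
x_2 = 1.5000000 − 0.9225336·(1.5000000 − 1.4000000) / (0.9225336 − (-0.1227200)) = 1.5000000 − (0.0922534)/(1.0452537) = 1.4117407
g(1.4117407) = -0.0074989
x_3 = 1.4117407 − (-0.0074989)·(1.4117407 − 1.5000000) / (-0.0074989 − 0.9225336) = 1.4117407 − (0.0006618)/(-0.9300325) = 1.4124523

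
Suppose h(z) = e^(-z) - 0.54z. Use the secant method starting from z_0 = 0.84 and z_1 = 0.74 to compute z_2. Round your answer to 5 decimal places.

0.81798

h(0.84) = -0.0218895, h(0.74) = 0.0775139
z_2 = 0.7400000 − 0.0775139·(0.7400000 − 0.8400000) / (0.0775139 − (-0.0218895)) = 0.7400000 − (-0.0077514)/(0.0994034) = 0.8179791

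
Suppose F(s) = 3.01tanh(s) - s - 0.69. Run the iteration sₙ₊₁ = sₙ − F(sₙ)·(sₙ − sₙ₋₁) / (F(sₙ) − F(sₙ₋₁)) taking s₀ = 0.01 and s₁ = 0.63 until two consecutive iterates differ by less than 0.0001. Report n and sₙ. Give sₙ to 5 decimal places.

n = 6, sₙ = 0.36663

F(0.01) = -0.6699010, F(0.63) = 0.3597372
s₂ = 0.6300000 − 0.3597372·(0.6200000)/(1.0296382) = 0.4133831;  |Δ| = 0.2166169
F(0.4133831) = 0.0745546
s₃ = 0.4133831 − 0.0745546·(-0.2166169)/(-0.2851825) = 0.3567534;  |Δ| = 0.0566297
F(0.3567534) = -0.0162765
s₄ = 0.3567534 − (-0.0162765)·(-0.0566297)/(-0.0908311) = 0.3669011;  |Δ| = 0.0101478
F(0.3669011) = 0.0004463
s₅ = 0.3669011 − 0.0004463·(0.0101478)/(0.0167227) = 0.3666303;  |Δ| = 0.0002708
F(0.3666303) = 0.0000025
s₆ = 0.3666303 − 0.0000025·(-0.0002708)/(-0.0004438) = 0.3666288;  |Δ| = 0.0000015
|s₆ − s₅| = 0.0000015 < 0.0001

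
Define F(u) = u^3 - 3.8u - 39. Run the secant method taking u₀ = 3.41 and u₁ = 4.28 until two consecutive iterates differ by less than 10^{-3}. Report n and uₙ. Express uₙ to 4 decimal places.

F(3.41) = -12.306179, F(4.28) = 23.138752
u₂ = 4.280000 − 23.138752·(0.870000)/(35.444931) = 3.712057;  |Δ| = 0.567943
F(3.712057) = -1.956035
u₃ = 3.712057 − (-1.956035)·(-0.567943)/(-25.094787) = 3.756325;  |Δ| = 0.044269
F(3.756325) = -0.272356
u₄ = 3.756325 − (-0.272356)·(0.044269)/(1.683678) = 3.763486;  |Δ| = 0.007161
F(3.763486) = 0.004137
u₅ = 3.763486 − 0.004137·(0.007161)/(0.276493) = 3.763379;  |Δ| = 0.000107
|u₅ − u₄| = 0.000107 < 10^{-3}

n = 5, uₙ = 3.7634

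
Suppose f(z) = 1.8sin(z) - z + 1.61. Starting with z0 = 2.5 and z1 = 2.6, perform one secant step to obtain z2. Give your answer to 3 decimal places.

f(2.5) = 0.18725, f(2.6) = -0.06210
z2 = 2.60000 − (-0.06210)·(2.60000 − 2.50000) / (-0.06210 − 0.18725) = 2.60000 − (-0.00621)/(-0.24935) = 2.57510

2.575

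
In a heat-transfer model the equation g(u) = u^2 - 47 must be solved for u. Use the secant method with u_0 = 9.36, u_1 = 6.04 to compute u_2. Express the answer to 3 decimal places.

g(9.36) = 40.60960, g(6.04) = -10.51840
u_2 = 6.04000 − (-10.51840)·(6.04000 − 9.36000) / (-10.51840 − 40.60960) = 6.04000 − (34.92109)/(-51.12800) = 6.72301

6.723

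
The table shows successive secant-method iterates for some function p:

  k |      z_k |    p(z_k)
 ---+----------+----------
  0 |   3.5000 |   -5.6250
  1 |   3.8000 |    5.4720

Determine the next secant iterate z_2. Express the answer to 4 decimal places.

3.6521

z_2 = 3.8000 − 5.4720·(3.8000 − 3.5000) / (5.4720 − (-5.6250))
   = 3.8000 − (1.641600)/(11.097000) = 3.652068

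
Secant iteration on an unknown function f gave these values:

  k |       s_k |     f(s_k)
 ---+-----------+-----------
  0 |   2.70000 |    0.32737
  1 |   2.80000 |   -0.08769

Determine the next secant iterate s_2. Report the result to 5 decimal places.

s_2 = 2.80000 − (-0.08769)·(2.80000 − 2.70000) / (-0.08769 − 0.32737)
   = 2.80000 − (-0.0087690)/(-0.4150600) = 2.7788729

2.77887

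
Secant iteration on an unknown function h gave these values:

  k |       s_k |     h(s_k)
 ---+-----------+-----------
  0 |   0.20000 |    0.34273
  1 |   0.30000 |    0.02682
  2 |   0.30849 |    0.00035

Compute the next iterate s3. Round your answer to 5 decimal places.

s3 = 0.30849 − 0.00035·(0.30849 − 0.30000) / (0.00035 − 0.02682)
   = 0.30849 − (0.0000030)/(-0.0264700) = 0.3086023

0.30860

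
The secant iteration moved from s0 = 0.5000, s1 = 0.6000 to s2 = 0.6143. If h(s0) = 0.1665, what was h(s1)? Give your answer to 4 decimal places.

The secant line through (0.5000, 0.1665) and (0.6000, h(s1)) crosses zero at s2 = 0.6143.
So (0.5000, 0.1665), (0.6000, h(s1)), (0.6143, 0) are collinear:
h(s1) = 0.1665 · (0.6000 − 0.6143) / (0.5000 − 0.6143) = 0.1665 · (-0.014300)/(-0.114300) = 0.020831

0.0208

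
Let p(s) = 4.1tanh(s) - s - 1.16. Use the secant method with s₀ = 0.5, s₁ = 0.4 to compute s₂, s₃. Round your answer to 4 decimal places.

0.4009, 0.4009

p(0.5) = 0.234680, p(0.4) = -0.002209
s₂ = 0.400000 − (-0.002209)·(0.400000 − 0.500000) / (-0.002209 − 0.234680) = 0.400000 − (0.000221)/(-0.236890) = 0.400933
p(0.400933) = 0.000129
s₃ = 0.400933 − 0.000129·(0.400933 − 0.400000) / (0.000129 − (-0.002209)) = 0.400933 − (0.000000)/(0.002338) = 0.400881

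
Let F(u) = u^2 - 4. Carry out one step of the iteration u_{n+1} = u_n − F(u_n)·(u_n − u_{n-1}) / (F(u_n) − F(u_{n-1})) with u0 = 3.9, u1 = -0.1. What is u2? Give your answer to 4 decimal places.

F(3.9) = 11.210000, F(-0.1) = -3.990000
u2 = -0.100000 − (-3.990000)·(-0.100000 − 3.900000) / (-3.990000 − 11.210000) = -0.100000 − (15.960000)/(-15.200000) = 0.950000

0.9500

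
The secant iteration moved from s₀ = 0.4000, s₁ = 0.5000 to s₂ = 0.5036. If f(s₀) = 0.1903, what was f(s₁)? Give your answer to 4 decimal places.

0.0066

The secant line through (0.4000, 0.1903) and (0.5000, f(s₁)) crosses zero at s₂ = 0.5036.
So (0.4000, 0.1903), (0.5000, f(s₁)), (0.5036, 0) are collinear:
f(s₁) = 0.1903 · (0.5000 − 0.5036) / (0.4000 − 0.5036) = 0.1903 · (-0.003600)/(-0.103600) = 0.006613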